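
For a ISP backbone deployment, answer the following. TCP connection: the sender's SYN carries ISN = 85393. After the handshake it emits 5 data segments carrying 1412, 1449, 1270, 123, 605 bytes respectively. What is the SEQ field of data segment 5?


The SYN occupies sequence number ISN = 85393, so the first data byte is ISN + 1 = 85394.
SEQ of data segment i = (ISN + 1) + sum of payload sizes of segments 1..i-1.
Segment 1: SEQ = 85394, payload = 1412 bytes
Segment 2: SEQ = 86806, payload = 1449 bytes
Segment 3: SEQ = 88255, payload = 1270 bytes
Segment 4: SEQ = 89525, payload = 123 bytes
Segment 5: SEQ = 89648, payload = 605 bytes
SEQ of segment 5 = 85394 + 1412 + 1449 + 1270 + 123 = 89648

89648


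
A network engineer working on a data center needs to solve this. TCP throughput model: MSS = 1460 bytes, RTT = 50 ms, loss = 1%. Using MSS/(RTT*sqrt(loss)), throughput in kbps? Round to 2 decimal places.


Given: MSS = 1460 bytes, RTT = 50 ms, loss = 1%
RTT in seconds = 50 / 1000 = 0.05
Loss rate = 1% = 0.01
sqrt(loss) = sqrt(0.01) = 0.1
Throughput (bytes/s) = 1460 / (0.05 * 0.1) = 292000.0000
Throughput (kbps) = 292000.0000 * 8 / 1000 = 2336.000000 -> 2336.00 kbps (2 dp)

2336.00


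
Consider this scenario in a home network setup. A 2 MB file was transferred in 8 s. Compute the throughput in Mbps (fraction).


Given: file = 2 MB, time = 8 s
File in Mb = 2 * 8 = 16 Mb
Throughput = 16 / 8 Mbps
Throughput = 2 Mbps

2


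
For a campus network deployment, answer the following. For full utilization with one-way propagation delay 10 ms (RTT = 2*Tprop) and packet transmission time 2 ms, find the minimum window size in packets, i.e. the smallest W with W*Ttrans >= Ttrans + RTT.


Given: Ttrans = 2 ms, RTT = 20 ms (= 2 * Tprop, Tprop = 10 ms)
Time until first ACK returns = Ttrans + RTT = 2 + 20 = 22 ms
Need W * Ttrans >= Ttrans + RTT  ->  W >= (Ttrans + RTT) / Ttrans
(Ttrans + RTT) / Ttrans = 22 / 2 = 11
W_min = ceil(11) = 11

11


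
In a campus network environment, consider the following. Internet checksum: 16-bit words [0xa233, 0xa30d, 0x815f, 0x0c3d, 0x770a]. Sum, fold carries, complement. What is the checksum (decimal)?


Given words: [0xa233, 0xa30d, 0x815f, 0x0c3d, 0x770a]
Step 1: Sum all words
Raw sum = 41523 + 41741 + 33119 + 3133 + 30474 = 149990
Step 2: Fold carry: (18918 + 2) = 18920
One's complement = ~18920 & 0xFFFF = 46615

46615


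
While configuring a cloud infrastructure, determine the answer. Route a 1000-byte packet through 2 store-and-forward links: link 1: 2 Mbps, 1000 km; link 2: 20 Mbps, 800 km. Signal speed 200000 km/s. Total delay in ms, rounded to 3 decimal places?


Packet = 1000 bytes = 8000 bits. Store-and-forward: sum (t_trans + t_prop) per link.
Link 1: t_trans = 8000/(2*10^6) s = 4.0000 ms; t_prop = 1000/200000 s = 5.0000 ms; subtotal = 9.0000 ms
Link 2: t_trans = 8000/(20*10^6) s = 0.4000 ms; t_prop = 800/200000 s = 4.0000 ms; subtotal = 4.4000 ms
End-to-end = 9.0000 + 4.4000 = 13.4000 ms -> 13.400 ms (3 dp)

13.400


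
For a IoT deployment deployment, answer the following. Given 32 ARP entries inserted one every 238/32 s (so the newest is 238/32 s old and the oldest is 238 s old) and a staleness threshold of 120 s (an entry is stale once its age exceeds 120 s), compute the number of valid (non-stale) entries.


Ages are k * 238/32 s for k = 1..32 (spacing = 7.4375 s).
Entry k is valid iff k * 238/32 <= 120 iff k <= 32 * 120 / 238 = 16.1345
n_valid = floor(16.1345) = 16
(n_stale = 32 - 16 = 16)

16


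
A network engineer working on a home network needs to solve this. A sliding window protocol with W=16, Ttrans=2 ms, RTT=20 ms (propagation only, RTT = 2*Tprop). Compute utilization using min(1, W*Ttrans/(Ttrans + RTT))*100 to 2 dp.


Given: W = 16, Ttrans = 2 ms, RTT = 20 ms (= 2 * Tprop, Tprop = 10 ms)
Cycle time = Ttrans + RTT = 2 + 20 = 22 ms (first packet sent until its ACK returns)
W * Ttrans = 16 * 2 = 32 ms of sending per cycle
W * Ttrans / (Ttrans + RTT) = 32 / 22 = 1.454545
U = min(1, 1.454545) = 1.000000
U% = 100.00%

100.00


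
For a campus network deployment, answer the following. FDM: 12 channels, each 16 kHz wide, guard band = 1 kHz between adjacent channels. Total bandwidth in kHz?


Given: 12 channels, 16 kHz each, guard = 1 kHz
Channel bandwidth = 12 * 16 = 192 kHz
Guard bands = 11 gaps * 1 kHz = 11 kHz
Total = 192 + 11 = 203 kHz

203


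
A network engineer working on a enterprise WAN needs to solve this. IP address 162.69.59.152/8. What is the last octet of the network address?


Given: IP = 162.69.59.152, prefix = /8
Subnet mask = 255.0.0.0
Last octet of IP: 152
Last octet of mask: 0
Network last octet = 152 AND 0 = 0

0


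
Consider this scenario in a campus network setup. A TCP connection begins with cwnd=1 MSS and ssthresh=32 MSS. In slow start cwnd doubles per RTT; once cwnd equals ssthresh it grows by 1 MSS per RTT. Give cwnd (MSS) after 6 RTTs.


RTT 0: cwnd = 1 MSS (initial)
RTT 1: cwnd = 2 MSS (slow start, doubled)
RTT 2: cwnd = 4 MSS (slow start, doubled)
RTT 3: cwnd = 8 MSS (slow start, doubled)
RTT 4: cwnd = 16 MSS (slow start, doubled)
RTT 5: cwnd = 32 MSS (slow start, doubled)
RTT 6: cwnd = 33 MSS (congestion avoidance, +1)

33


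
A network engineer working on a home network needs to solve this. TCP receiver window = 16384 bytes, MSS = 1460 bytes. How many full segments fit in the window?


Given: RWND = 16384 bytes, MSS = 1460 bytes
Full segments = floor(RWND / MSS)
Full segments = floor(16384 / 1460)
Full segments = floor(11.2219) = 11

11


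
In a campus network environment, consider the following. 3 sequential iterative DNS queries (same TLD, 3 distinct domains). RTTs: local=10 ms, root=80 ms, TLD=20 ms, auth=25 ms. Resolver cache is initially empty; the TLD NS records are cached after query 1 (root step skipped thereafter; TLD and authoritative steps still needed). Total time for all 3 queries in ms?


Lookup 1 (cold cache): local + root + TLD + auth = 10 + 80 + 20 + 25 = 135 ms
Lookups 2..3 (TLD NS cached -> skip root; new domain -> still ask TLD and auth): local + TLD + auth = 10 + 20 + 25 = 55 ms each
Remaining 2 lookups: 2 * 55 = 110 ms
Total = 135 + 110 = 245 ms

245


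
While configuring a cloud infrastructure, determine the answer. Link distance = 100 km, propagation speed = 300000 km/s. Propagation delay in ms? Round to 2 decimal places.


Given: distance = 100 km, speed = 300000 km/s
Delay = distance / speed = 100 / 300000 seconds
Delay in ms = 100 * 1000 / 300000
Delay = 0.3333 ms
Rounded to 2 dp = 0.33 ms

0.33


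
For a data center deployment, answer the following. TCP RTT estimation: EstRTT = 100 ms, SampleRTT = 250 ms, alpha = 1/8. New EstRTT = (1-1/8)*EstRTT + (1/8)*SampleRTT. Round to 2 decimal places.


Given: EstRTT = 100 ms, SampleRTT = 250 ms, alpha = 1/8
New EstRTT = (1 - alpha) * EstRTT + alpha * SampleRTT
(7/8) * 100 = 87.5
(1/8) * 250 = 31.25
New EstRTT = 87.5 + 31.25 = 118.75 ms -> 118.75 ms (2 dp)

118.75


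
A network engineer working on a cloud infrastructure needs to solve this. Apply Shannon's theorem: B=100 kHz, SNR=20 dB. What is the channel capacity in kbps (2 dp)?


Given: B = 100 kHz, SNR = 20 dB
SNR linear = 10^(20/10) = 100
1 + SNR = 101
log2(101) = 6.6582114828
C = 100 * 1000 * 6.6582114828 = 665821.1483 bps
C = 665.821148 kbps -> 665.82 kbps (2 dp)

665.82


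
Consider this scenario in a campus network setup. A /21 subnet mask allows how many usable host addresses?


Given: subnet mask /21
Host bits = 32 - 21 = 11
Total addresses = 2^11 = 2048
Usable hosts = 2048 - 2 (network + broadcast) = 2046

2046


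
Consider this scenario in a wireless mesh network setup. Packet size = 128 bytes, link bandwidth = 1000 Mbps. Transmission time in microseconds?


Given: packet = 128 bytes, bandwidth = 1000 Mbps
Packet in bits = 128 * 8 = 1024 bits
Bandwidth = 1000 * 10^6 = 1000000000 bps
Time = 1024 / 1000000000 seconds
Time in us = 1024 * 10^6 / 1000000000 = 1.024

1.024


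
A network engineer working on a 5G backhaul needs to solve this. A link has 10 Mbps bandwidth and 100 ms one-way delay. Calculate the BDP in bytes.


Given: bandwidth = 10 Mbps, delay = 100 ms
BDP in bits = 10 * 10^6 * 100 / 1000
BDP in bits = 1000000
BDP in bytes = 1000000 / 8 = 125000

125000


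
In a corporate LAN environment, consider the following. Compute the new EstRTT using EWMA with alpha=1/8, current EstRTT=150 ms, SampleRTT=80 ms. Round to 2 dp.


Given: EstRTT = 150 ms, SampleRTT = 80 ms, alpha = 1/8
New EstRTT = (1 - alpha) * EstRTT + alpha * SampleRTT
(7/8) * 150 = 131.25
(1/8) * 80 = 10
New EstRTT = 131.25 + 10 = 141.25 ms -> 141.25 ms (2 dp)

141.25


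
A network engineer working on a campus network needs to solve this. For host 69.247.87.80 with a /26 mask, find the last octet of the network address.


Given: IP = 69.247.87.80, prefix = /26
Subnet mask = 255.255.255.192
Last octet of IP: 80
Last octet of mask: 192
Network last octet = 80 AND 192 = 64

64


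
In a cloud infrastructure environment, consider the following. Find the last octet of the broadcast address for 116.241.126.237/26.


Given: IP = 116.241.126.237, prefix = /26
Host bits = 32 - 26 = 6
Network last octet = 237 AND mask = 192
Host part size = 2^6 - 1 = 63
Broadcast last octet = 192 OR 63 = 255

255


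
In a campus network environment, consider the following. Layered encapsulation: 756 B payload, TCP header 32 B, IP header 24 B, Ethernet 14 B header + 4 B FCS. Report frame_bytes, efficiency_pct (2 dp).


TCP segment = 756 + 32 = 788 B
IP packet = 788 + 24 = 812 B
Ethernet frame = 812 + 14 + 4 = 830 B
Efficiency = app / frame = 756 / 830 = 0.910843 = 91.0843% -> 91.08% (2 dp)

830, 91.08


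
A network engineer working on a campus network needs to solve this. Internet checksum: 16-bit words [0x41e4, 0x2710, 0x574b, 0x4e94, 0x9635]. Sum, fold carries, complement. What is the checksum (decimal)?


Given words: [0x41e4, 0x2710, 0x574b, 0x4e94, 0x9635]
Step 1: Sum all words
Raw sum = 16868 + 10000 + 22347 + 20116 + 38453 = 107784
Step 2: Fold carry: (42248 + 1) = 42249
One's complement = ~42249 & 0xFFFF = 23286

23286


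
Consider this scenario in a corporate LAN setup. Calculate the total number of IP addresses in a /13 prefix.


Given: CIDR prefix /13
Host bits = 32 - 13 = 19
Total addresses = 2^19 = 524288

524288


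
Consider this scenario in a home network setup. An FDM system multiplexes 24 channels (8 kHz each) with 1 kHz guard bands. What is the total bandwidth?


Given: 24 channels, 8 kHz each, guard = 1 kHz
Channel bandwidth = 24 * 8 = 192 kHz
Guard bands = 23 gaps * 1 kHz = 23 kHz
Total = 192 + 23 = 215 kHz

215


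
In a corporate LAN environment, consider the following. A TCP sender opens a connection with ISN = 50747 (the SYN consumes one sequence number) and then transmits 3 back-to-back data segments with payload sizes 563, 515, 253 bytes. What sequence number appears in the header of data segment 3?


The SYN occupies sequence number ISN = 50747, so the first data byte is ISN + 1 = 50748.
SEQ of data segment i = (ISN + 1) + sum of payload sizes of segments 1..i-1.
Segment 1: SEQ = 50748, payload = 563 bytes
Segment 2: SEQ = 51311, payload = 515 bytes
Segment 3: SEQ = 51826, payload = 253 bytes
SEQ of segment 3 = 50748 + 563 + 515 = 51826

51826


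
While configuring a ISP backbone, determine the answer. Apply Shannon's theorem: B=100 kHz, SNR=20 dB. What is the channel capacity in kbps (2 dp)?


Given: B = 100 kHz, SNR = 20 dB
SNR linear = 10^(20/10) = 100
1 + SNR = 101
log2(101) = 6.6582114828
C = 100 * 1000 * 6.6582114828 = 665821.1483 bps
C = 665.821148 kbps -> 665.82 kbps (2 dp)

665.82


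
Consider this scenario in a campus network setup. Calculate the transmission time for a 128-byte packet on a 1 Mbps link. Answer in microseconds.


Given: packet = 128 bytes, bandwidth = 1 Mbps
Packet in bits = 128 * 8 = 1024 bits
Bandwidth = 1 * 10^6 = 1000000 bps
Time = 1024 / 1000000 seconds
Time in us = 1024 * 10^6 / 1000000 = 1024

1024


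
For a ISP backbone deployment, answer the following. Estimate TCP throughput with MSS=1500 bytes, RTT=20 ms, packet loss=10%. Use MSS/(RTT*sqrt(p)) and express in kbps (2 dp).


Given: MSS = 1500 bytes, RTT = 20 ms, loss = 10%
RTT in seconds = 20 / 1000 = 0.02
Loss rate = 10% = 0.1
sqrt(loss) = sqrt(0.1) = 0.316227766017
Throughput (bytes/s) = 1500 / (0.02 * 0.316227766017) = 237170.8245
Throughput (kbps) = 237170.8245 * 8 / 1000 = 1897.366596 -> 1897.37 kbps (2 dp)

1897.37


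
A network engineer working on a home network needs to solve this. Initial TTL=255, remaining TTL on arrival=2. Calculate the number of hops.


Given: initial TTL = 255, received TTL = 2
Hops = initial TTL - received TTL
Hops = 255 - 2 = 253

253


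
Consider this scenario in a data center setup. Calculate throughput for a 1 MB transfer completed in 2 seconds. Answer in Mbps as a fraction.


Given: file = 1 MB, time = 2 s
File in Mb = 1 * 8 = 8 Mb
Throughput = 8 / 2 Mbps
Throughput = 4 Mbps

4


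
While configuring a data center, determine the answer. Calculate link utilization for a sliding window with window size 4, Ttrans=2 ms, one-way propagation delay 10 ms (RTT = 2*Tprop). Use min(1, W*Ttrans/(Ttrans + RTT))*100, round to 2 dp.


Given: W = 4, Ttrans = 2 ms, RTT = 20 ms (= 2 * Tprop, Tprop = 10 ms)
Cycle time = Ttrans + RTT = 2 + 20 = 22 ms (first packet sent until its ACK returns)
W * Ttrans = 4 * 2 = 8 ms of sending per cycle
W * Ttrans / (Ttrans + RTT) = 8 / 22 = 0.363636
U = min(1, 0.363636) = 0.363636
U% = 36.36%

36.36


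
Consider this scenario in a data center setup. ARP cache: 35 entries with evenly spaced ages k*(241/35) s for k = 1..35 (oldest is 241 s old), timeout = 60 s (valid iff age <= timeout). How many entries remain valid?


Ages are k * 241/35 s for k = 1..35 (spacing = 6.8857 s).
Entry k is valid iff k * 241/35 <= 60 iff k <= 35 * 60 / 241 = 8.7137
n_valid = floor(8.7137) = 8
(n_stale = 35 - 8 = 27)

8


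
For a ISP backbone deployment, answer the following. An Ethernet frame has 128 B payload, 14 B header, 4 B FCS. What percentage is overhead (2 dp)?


Given: payload = 128 B, header = 14 B, trailer = 4 B
Overhead bytes = header + trailer = 14 + 4 = 18
Total frame = payload + overhead = 128 + 18 = 146
Overhead % = 18 / 146 * 100 = 12.3288% -> 12.33% (2 dp)

12.33


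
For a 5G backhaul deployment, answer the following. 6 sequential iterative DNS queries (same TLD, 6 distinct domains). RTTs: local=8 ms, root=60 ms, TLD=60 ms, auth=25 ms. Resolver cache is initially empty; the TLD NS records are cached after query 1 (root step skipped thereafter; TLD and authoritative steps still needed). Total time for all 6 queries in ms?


Lookup 1 (cold cache): local + root + TLD + auth = 8 + 60 + 60 + 25 = 153 ms
Lookups 2..6 (TLD NS cached -> skip root; new domain -> still ask TLD and auth): local + TLD + auth = 8 + 60 + 25 = 93 ms each
Remaining 5 lookups: 5 * 93 = 465 ms
Total = 153 + 465 = 618 ms

618


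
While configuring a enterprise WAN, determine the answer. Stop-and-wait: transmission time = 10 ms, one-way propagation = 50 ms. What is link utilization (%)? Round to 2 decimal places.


Given: Ttrans = 10 ms, Tprop = 50 ms
RTT = 2 * Tprop = 2 * 50 = 100 ms
U = Ttrans / (Ttrans + RTT)
U = 10 / (10 + 100)
U = 10 / 110 = 0.090909
U% = 9.09%

9.09


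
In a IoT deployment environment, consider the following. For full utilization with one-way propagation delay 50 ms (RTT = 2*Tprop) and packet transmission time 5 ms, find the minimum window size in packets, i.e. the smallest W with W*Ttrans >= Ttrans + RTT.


Given: Ttrans = 5 ms, RTT = 100 ms (= 2 * Tprop, Tprop = 50 ms)
Time until first ACK returns = Ttrans + RTT = 5 + 100 = 105 ms
Need W * Ttrans >= Ttrans + RTT  ->  W >= (Ttrans + RTT) / Ttrans
(Ttrans + RTT) / Ttrans = 105 / 5 = 21
W_min = ceil(21) = 21

21


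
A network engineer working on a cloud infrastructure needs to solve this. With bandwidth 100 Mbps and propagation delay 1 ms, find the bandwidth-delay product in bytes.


Given: bandwidth = 100 Mbps, delay = 1 ms
BDP in bits = 100 * 10^6 * 1 / 1000
BDP in bits = 100000
BDP in bytes = 100000 / 8 = 12500

12500


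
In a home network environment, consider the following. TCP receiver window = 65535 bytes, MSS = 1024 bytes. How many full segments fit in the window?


Given: RWND = 65535 bytes, MSS = 1024 bytes
Full segments = floor(RWND / MSS)
Full segments = floor(65535 / 1024)
Full segments = floor(63.999) = 63

63


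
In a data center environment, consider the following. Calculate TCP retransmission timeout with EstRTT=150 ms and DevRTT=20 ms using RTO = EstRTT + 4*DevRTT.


Given: EstRTT = 150 ms, DevRTT = 20 ms
Timeout = EstRTT + 4 * DevRTT
4 * DevRTT = 4 * 20 = 80
Timeout = 150 + 80 = 230 ms

230


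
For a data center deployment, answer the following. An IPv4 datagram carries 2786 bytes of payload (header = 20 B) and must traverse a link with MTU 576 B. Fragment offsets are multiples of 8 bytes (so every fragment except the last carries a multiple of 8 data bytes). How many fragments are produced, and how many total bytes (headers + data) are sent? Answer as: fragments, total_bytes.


Max data per non-final fragment = floor((MTU - header)/8)*8 = floor((576 - 20)/8)*8 = floor(556/8)*8 = 552 B
Final fragment needs no 8-byte alignment: it can carry up to MTU - header = 556 B
Non-final fragments needed = ceil((payload - 556) / 552) = ceil(2230/552) = ceil(4.0399) = 5
Number of fragments = 5 + 1 = 6
Fragment sizes (data): 5 * 552 B + 26 B (last, 26 <= 556 OK)
Total bytes sent = payload + n_frags * header = 2786 + 6*20 = 2786 + 120 = 2906 B

6, 2906


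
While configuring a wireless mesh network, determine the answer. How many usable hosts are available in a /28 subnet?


Given: subnet mask /28
Host bits = 32 - 28 = 4
Total addresses = 2^4 = 16
Usable hosts = 16 - 2 (network + broadcast) = 14

14


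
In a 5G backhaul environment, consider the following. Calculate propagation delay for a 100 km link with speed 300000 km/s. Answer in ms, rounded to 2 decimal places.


Given: distance = 100 km, speed = 300000 km/s
Delay = distance / speed = 100 / 300000 seconds
Delay in ms = 100 * 1000 / 300000
Delay = 0.3333 ms
Rounded to 2 dp = 0.33 ms

0.33


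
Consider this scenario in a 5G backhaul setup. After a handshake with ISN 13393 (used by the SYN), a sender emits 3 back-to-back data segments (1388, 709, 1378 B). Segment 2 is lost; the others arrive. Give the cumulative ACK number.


SYN uses sequence number 13393; first data byte = ISN + 1 = 13394.
Segment 1: SEQ = 13394, len = 1388 B, covers [13394, 14781]
Segment 2: SEQ = 14782, len = 709 B, covers [14782, 15490] [LOST]
Segment 3: SEQ = 15491, len = 1378 B, covers [15491, 16868]
In-order data received: bytes [13394, 14781] (segments 1..1).
Segment 2 missing -> gap begins at byte 14782; later segments buffered out of order.
Cumulative ACK = next expected in-order byte = 13394 + 1388 = 14782

14782


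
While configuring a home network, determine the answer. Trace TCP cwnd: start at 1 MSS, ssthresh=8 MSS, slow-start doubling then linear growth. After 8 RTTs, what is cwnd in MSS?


RTT 0: cwnd = 1 MSS (initial)
RTT 1: cwnd = 2 MSS (slow start, doubled)
RTT 2: cwnd = 4 MSS (slow start, doubled)
RTT 3: cwnd = 8 MSS (slow start, doubled)
RTT 4: cwnd = 9 MSS (congestion avoidance, +1)
RTT 5: cwnd = 10 MSS (congestion avoidance, +1)
RTT 6: cwnd = 11 MSS (congestion avoidance, +1)
RTT 7: cwnd = 12 MSS (congestion avoidance, +1)
RTT 8: cwnd = 13 MSS (congestion avoidance, +1)

13


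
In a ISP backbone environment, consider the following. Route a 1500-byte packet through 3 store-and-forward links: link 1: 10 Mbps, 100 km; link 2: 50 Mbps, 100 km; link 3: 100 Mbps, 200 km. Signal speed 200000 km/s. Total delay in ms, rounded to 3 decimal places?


Packet = 1500 bytes = 12000 bits. Store-and-forward: sum (t_trans + t_prop) per link.
Link 1: t_trans = 12000/(10*10^6) s = 1.2000 ms; t_prop = 100/200000 s = 0.5000 ms; subtotal = 1.7000 ms
Link 2: t_trans = 12000/(50*10^6) s = 0.2400 ms; t_prop = 100/200000 s = 0.5000 ms; subtotal = 0.7400 ms
Link 3: t_trans = 12000/(100*10^6) s = 0.1200 ms; t_prop = 200/200000 s = 1.0000 ms; subtotal = 1.1200 ms
End-to-end = 1.7000 + 0.7400 + 1.1200 = 3.5600 ms -> 3.560 ms (3 dp)

3.560


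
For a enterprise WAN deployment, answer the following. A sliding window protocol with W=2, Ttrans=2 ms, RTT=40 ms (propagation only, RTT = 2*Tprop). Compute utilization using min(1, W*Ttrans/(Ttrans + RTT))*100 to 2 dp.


Given: W = 2, Ttrans = 2 ms, RTT = 40 ms (= 2 * Tprop, Tprop = 20 ms)
Cycle time = Ttrans + RTT = 2 + 40 = 42 ms (first packet sent until its ACK returns)
W * Ttrans = 2 * 2 = 4 ms of sending per cycle
W * Ttrans / (Ttrans + RTT) = 4 / 42 = 0.095238
U = min(1, 0.095238) = 0.095238
U% = 9.52%

9.52


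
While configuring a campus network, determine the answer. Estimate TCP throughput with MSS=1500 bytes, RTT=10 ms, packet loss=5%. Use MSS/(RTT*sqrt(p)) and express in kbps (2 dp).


Given: MSS = 1500 bytes, RTT = 10 ms, loss = 5%
RTT in seconds = 10 / 1000 = 0.01
Loss rate = 5% = 0.05
sqrt(loss) = sqrt(0.05) = 0.223606797750
Throughput (bytes/s) = 1500 / (0.01 * 0.223606797750) = 670820.3932
Throughput (kbps) = 670820.3932 * 8 / 1000 = 5366.563146 -> 5366.56 kbps (2 dp)

5366.56


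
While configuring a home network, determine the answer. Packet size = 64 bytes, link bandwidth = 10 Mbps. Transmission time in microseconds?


Given: packet = 64 bytes, bandwidth = 10 Mbps
Packet in bits = 64 * 8 = 512 bits
Bandwidth = 10 * 10^6 = 10000000 bps
Time = 512 / 10000000 seconds
Time in us = 512 * 10^6 / 10000000 = 51.2

51.2


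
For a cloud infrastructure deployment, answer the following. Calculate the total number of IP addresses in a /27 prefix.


Given: CIDR prefix /27
Host bits = 32 - 27 = 5
Total addresses = 2^5 = 32

32


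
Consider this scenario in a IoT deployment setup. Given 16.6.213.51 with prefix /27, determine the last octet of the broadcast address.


Given: IP = 16.6.213.51, prefix = /27
Host bits = 32 - 27 = 5
Network last octet = 51 AND mask = 32
Host part size = 2^5 - 1 = 31
Broadcast last octet = 32 OR 31 = 63

63


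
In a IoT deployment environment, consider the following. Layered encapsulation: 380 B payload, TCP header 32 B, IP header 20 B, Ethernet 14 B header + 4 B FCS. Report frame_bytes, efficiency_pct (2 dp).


TCP segment = 380 + 32 = 412 B
IP packet = 412 + 20 = 432 B
Ethernet frame = 432 + 14 + 4 = 450 B
Efficiency = app / frame = 380 / 450 = 0.844444 = 84.4444% -> 84.44% (2 dp)

450, 84.44


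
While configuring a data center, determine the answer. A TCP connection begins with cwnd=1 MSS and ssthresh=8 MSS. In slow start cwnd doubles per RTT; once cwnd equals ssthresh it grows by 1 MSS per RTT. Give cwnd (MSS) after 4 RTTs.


RTT 0: cwnd = 1 MSS (initial)
RTT 1: cwnd = 2 MSS (slow start, doubled)
RTT 2: cwnd = 4 MSS (slow start, doubled)
RTT 3: cwnd = 8 MSS (slow start, doubled)
RTT 4: cwnd = 9 MSS (congestion avoidance, +1)

9


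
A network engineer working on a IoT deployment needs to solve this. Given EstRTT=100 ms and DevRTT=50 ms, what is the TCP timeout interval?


Given: EstRTT = 100 ms, DevRTT = 50 ms
Timeout = EstRTT + 4 * DevRTT
4 * DevRTT = 4 * 50 = 200
Timeout = 100 + 200 = 300 ms

300


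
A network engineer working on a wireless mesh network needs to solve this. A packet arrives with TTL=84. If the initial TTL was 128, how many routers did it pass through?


Given: initial TTL = 128, received TTL = 84
Hops = initial TTL - received TTL
Hops = 128 - 84 = 44

44


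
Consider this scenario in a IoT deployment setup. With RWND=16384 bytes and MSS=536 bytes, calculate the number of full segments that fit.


Given: RWND = 16384 bytes, MSS = 536 bytes
Full segments = floor(RWND / MSS)
Full segments = floor(16384 / 536)
Full segments = floor(30.5672) = 30

30


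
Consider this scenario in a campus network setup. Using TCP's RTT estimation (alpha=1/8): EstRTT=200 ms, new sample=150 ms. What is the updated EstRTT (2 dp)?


Given: EstRTT = 200 ms, SampleRTT = 150 ms, alpha = 1/8
New EstRTT = (1 - alpha) * EstRTT + alpha * SampleRTT
(7/8) * 200 = 175
(1/8) * 150 = 18.75
New EstRTT = 175 + 18.75 = 193.75 ms -> 193.75 ms (2 dp)

193.75


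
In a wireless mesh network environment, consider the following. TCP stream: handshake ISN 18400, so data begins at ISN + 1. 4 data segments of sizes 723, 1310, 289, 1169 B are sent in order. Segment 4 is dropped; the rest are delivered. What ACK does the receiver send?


SYN uses sequence number 18400; first data byte = ISN + 1 = 18401.
Segment 1: SEQ = 18401, len = 723 B, covers [18401, 19123]
Segment 2: SEQ = 19124, len = 1310 B, covers [19124, 20433]
Segment 3: SEQ = 20434, len = 289 B, covers [20434, 20722]
Segment 4: SEQ = 20723, len = 1169 B, covers [20723, 21891] [LOST]
In-order data received: bytes [18401, 20722] (segments 1..3).
Segment 4 missing -> gap begins at byte 20723.
Cumulative ACK = next expected in-order byte = 18401 + 723 + 1310 + 289 = 20723

20723


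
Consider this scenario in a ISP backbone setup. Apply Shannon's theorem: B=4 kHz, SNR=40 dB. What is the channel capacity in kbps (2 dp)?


Given: B = 4 kHz, SNR = 40 dB
SNR linear = 10^(40/10) = 10000
1 + SNR = 10001
log2(10001) = 13.2878566418
C = 4 * 1000 * 13.2878566418 = 53151.4266 bps
C = 53.151427 kbps -> 53.15 kbps (2 dp)

53.15


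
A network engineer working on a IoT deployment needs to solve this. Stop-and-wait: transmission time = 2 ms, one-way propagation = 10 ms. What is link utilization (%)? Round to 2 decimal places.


Given: Ttrans = 2 ms, Tprop = 10 ms
RTT = 2 * Tprop = 2 * 10 = 20 ms
U = Ttrans / (Ttrans + RTT)
U = 2 / (2 + 20)
U = 2 / 22 = 0.090909
U% = 9.09%

9.09


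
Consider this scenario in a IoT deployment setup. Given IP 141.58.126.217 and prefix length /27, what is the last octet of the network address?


Given: IP = 141.58.126.217, prefix = /27
Subnet mask = 255.255.255.224
Last octet of IP: 217
Last octet of mask: 224
Network last octet = 217 AND 224 = 192

192


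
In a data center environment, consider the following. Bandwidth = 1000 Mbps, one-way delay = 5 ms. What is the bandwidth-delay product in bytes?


Given: bandwidth = 1000 Mbps, delay = 5 ms
BDP in bits = 1000 * 10^6 * 5 / 1000
BDP in bits = 5000000
BDP in bytes = 5000000 / 8 = 625000

625000


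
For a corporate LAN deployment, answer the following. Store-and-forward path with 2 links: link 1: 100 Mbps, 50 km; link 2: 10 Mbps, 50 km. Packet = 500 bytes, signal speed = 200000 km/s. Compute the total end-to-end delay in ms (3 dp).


Packet = 500 bytes = 4000 bits. Store-and-forward: sum (t_trans + t_prop) per link.
Link 1: t_trans = 4000/(100*10^6) s = 0.0400 ms; t_prop = 50/200000 s = 0.2500 ms; subtotal = 0.2900 ms
Link 2: t_trans = 4000/(10*10^6) s = 0.4000 ms; t_prop = 50/200000 s = 0.2500 ms; subtotal = 0.6500 ms
End-to-end = 0.2900 + 0.6500 = 0.9400 ms -> 0.940 ms (3 dp)

0.940


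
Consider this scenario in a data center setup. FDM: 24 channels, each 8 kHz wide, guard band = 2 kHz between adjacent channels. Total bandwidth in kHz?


Given: 24 channels, 8 kHz each, guard = 2 kHz
Channel bandwidth = 24 * 8 = 192 kHz
Guard bands = 23 gaps * 2 kHz = 46 kHz
Total = 192 + 46 = 238 kHz

238


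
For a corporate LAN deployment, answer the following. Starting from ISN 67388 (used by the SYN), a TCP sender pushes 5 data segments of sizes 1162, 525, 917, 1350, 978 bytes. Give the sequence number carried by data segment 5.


The SYN occupies sequence number ISN = 67388, so the first data byte is ISN + 1 = 67389.
SEQ of data segment i = (ISN + 1) + sum of payload sizes of segments 1..i-1.
Segment 1: SEQ = 67389, payload = 1162 bytes
Segment 2: SEQ = 68551, payload = 525 bytes
Segment 3: SEQ = 69076, payload = 917 bytes
Segment 4: SEQ = 69993, payload = 1350 bytes
Segment 5: SEQ = 71343, payload = 978 bytes
SEQ of segment 5 = 67389 + 1162 + 525 + 917 + 1350 = 71343

71343


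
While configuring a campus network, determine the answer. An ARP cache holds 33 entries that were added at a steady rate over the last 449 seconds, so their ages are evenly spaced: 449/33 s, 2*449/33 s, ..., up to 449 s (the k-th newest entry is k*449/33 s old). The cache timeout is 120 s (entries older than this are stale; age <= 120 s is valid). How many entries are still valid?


Ages are k * 449/33 s for k = 1..33 (spacing = 13.6061 s).
Entry k is valid iff k * 449/33 <= 120 iff k <= 33 * 120 / 449 = 8.8196
n_valid = floor(8.8196) = 8
(n_stale = 33 - 8 = 25)

8


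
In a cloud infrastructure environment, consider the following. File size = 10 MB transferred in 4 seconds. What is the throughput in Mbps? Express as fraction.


Given: file = 10 MB, time = 4 s
File in Mb = 10 * 8 = 80 Mb
Throughput = 80 / 4 Mbps
Throughput = 20 Mbps

20


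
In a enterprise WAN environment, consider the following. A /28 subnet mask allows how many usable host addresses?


Given: subnet mask /28
Host bits = 32 - 28 = 4
Total addresses = 2^4 = 16
Usable hosts = 16 - 2 (network + broadcast) = 14

14


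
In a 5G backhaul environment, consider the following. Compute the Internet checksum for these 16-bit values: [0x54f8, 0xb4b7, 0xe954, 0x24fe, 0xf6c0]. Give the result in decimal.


Given words: [0x54f8, 0xb4b7, 0xe954, 0x24fe, 0xf6c0]
Step 1: Sum all words
Raw sum = 21752 + 46263 + 59732 + 9470 + 63168 = 200385
Step 2: Fold carry: (3777 + 3) = 3780
One's complement = ~3780 & 0xFFFF = 61755

61755


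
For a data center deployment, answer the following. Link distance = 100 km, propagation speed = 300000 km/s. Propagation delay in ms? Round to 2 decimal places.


Given: distance = 100 km, speed = 300000 km/s
Delay = distance / speed = 100 / 300000 seconds
Delay in ms = 100 * 1000 / 300000
Delay = 0.3333 ms
Rounded to 2 dp = 0.33 ms

0.33


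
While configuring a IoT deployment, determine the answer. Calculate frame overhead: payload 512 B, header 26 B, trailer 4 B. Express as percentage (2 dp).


Given: payload = 512 B, header = 26 B, trailer = 4 B
Overhead bytes = header + trailer = 26 + 4 = 30
Total frame = payload + overhead = 512 + 30 = 542
Overhead % = 30 / 542 * 100 = 5.5351% -> 5.54% (2 dp)

5.54


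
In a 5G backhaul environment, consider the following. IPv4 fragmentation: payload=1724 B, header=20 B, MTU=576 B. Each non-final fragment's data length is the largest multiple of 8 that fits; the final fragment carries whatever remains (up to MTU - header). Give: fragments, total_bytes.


Max data per non-final fragment = floor((MTU - header)/8)*8 = floor((576 - 20)/8)*8 = floor(556/8)*8 = 552 B
Final fragment needs no 8-byte alignment: it can carry up to MTU - header = 556 B
Non-final fragments needed = ceil((payload - 556) / 552) = ceil(1168/552) = ceil(2.1159) = 3
Number of fragments = 3 + 1 = 4
Fragment sizes (data): 3 * 552 B + 68 B (last, 68 <= 556 OK)
Total bytes sent = payload + n_frags * header = 1724 + 4*20 = 1724 + 80 = 1804 B

4, 1804


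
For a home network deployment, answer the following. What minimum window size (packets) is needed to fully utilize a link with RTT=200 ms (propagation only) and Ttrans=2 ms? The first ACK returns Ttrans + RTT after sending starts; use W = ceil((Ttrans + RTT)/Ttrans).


Given: Ttrans = 2 ms, RTT = 200 ms (= 2 * Tprop, Tprop = 100 ms)
Time until first ACK returns = Ttrans + RTT = 2 + 200 = 202 ms
Need W * Ttrans >= Ttrans + RTT  ->  W >= (Ttrans + RTT) / Ttrans
(Ttrans + RTT) / Ttrans = 202 / 2 = 101
W_min = ceil(101) = 101

101


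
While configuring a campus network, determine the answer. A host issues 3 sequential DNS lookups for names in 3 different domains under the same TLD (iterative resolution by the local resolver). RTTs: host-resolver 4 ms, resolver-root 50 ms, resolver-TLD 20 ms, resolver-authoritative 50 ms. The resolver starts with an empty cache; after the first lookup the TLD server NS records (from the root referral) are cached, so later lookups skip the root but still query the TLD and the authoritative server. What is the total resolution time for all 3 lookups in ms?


Lookup 1 (cold cache): local + root + TLD + auth = 4 + 50 + 20 + 50 = 124 ms
Lookups 2..3 (TLD NS cached -> skip root; new domain -> still ask TLD and auth): local + TLD + auth = 4 + 20 + 50 = 74 ms each
Remaining 2 lookups: 2 * 74 = 148 ms
Total = 124 + 148 = 272 ms

272


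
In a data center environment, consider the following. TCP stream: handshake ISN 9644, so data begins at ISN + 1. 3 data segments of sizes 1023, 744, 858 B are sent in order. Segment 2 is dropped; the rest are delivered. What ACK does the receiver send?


SYN uses sequence number 9644; first data byte = ISN + 1 = 9645.
Segment 1: SEQ = 9645, len = 1023 B, covers [9645, 10667]
Segment 2: SEQ = 10668, len = 744 B, covers [10668, 11411] [LOST]
Segment 3: SEQ = 11412, len = 858 B, covers [11412, 12269]
In-order data received: bytes [9645, 10667] (segments 1..1).
Segment 2 missing -> gap begins at byte 10668; later segments buffered out of order.
Cumulative ACK = next expected in-order byte = 9645 + 1023 = 10668

10668


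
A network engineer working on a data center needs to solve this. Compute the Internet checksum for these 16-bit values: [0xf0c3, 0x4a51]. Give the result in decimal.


Given words: [0xf0c3, 0x4a51]
Step 1: Sum all words
Raw sum = 61635 + 19025 = 80660
Step 2: Fold carry: (15124 + 1) = 15125
One's complement = ~15125 & 0xFFFF = 50410

50410


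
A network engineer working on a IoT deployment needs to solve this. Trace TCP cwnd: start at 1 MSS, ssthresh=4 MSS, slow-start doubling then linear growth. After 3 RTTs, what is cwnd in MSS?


RTT 0: cwnd = 1 MSS (initial)
RTT 1: cwnd = 2 MSS (slow start, doubled)
RTT 2: cwnd = 4 MSS (slow start, doubled)
RTT 3: cwnd = 5 MSS (congestion avoidance, +1)

5


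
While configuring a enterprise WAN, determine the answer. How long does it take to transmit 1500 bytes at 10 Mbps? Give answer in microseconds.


Given: packet = 1500 bytes, bandwidth = 10 Mbps
Packet in bits = 1500 * 8 = 12000 bits
Bandwidth = 10 * 10^6 = 10000000 bps
Time = 12000 / 10000000 seconds
Time in us = 12000 * 10^6 / 10000000 = 1200

1200


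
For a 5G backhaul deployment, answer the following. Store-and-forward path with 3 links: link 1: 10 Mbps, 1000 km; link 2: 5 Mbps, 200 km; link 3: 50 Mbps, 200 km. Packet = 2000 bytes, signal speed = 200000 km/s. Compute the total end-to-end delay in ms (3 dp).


Packet = 2000 bytes = 16000 bits. Store-and-forward: sum (t_trans + t_prop) per link.
Link 1: t_trans = 16000/(10*10^6) s = 1.6000 ms; t_prop = 1000/200000 s = 5.0000 ms; subtotal = 6.6000 ms
Link 2: t_trans = 16000/(5*10^6) s = 3.2000 ms; t_prop = 200/200000 s = 1.0000 ms; subtotal = 4.2000 ms
Link 3: t_trans = 16000/(50*10^6) s = 0.3200 ms; t_prop = 200/200000 s = 1.0000 ms; subtotal = 1.3200 ms
End-to-end = 6.6000 + 4.2000 + 1.3200 = 12.1200 ms -> 12.120 ms (3 dp)

12.120


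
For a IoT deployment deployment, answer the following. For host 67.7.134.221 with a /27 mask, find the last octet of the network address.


Given: IP = 67.7.134.221, prefix = /27
Subnet mask = 255.255.255.224
Last octet of IP: 221
Last octet of mask: 224
Network last octet = 221 AND 224 = 192

192


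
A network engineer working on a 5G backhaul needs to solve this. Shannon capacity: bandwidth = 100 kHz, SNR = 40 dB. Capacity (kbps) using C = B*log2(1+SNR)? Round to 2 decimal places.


Given: B = 100 kHz, SNR = 40 dB
SNR linear = 10^(40/10) = 10000
1 + SNR = 10001
log2(10001) = 13.2878566418
C = 100 * 1000 * 13.2878566418 = 1328785.6642 bps
C = 1328.785664 kbps -> 1328.79 kbps (2 dp)

1328.79


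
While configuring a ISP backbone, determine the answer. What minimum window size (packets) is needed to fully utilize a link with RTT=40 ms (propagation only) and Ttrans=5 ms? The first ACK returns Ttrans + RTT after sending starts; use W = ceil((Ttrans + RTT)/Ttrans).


Given: Ttrans = 5 ms, RTT = 40 ms (= 2 * Tprop, Tprop = 20 ms)
Time until first ACK returns = Ttrans + RTT = 5 + 40 = 45 ms
Need W * Ttrans >= Ttrans + RTT  ->  W >= (Ttrans + RTT) / Ttrans
(Ttrans + RTT) / Ttrans = 45 / 5 = 9
W_min = ceil(9) = 9

9


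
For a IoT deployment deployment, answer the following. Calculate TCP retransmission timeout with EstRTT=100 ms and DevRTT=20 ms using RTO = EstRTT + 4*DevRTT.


Given: EstRTT = 100 ms, DevRTT = 20 ms
Timeout = EstRTT + 4 * DevRTT
4 * DevRTT = 4 * 20 = 80
Timeout = 100 + 80 = 180 ms

180


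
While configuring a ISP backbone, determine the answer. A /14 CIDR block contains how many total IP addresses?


Given: CIDR prefix /14
Host bits = 32 - 14 = 18
Total addresses = 2^18 = 262144

262144


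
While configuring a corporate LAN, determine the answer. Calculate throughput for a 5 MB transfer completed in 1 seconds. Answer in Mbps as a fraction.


Given: file = 5 MB, time = 1 s
File in Mb = 5 * 8 = 40 Mb
Throughput = 40 / 1 Mbps
Throughput = 40 Mbps

40


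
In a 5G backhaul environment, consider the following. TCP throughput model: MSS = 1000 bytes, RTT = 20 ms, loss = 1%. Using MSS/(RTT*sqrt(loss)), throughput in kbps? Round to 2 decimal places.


Given: MSS = 1000 bytes, RTT = 20 ms, loss = 1%
RTT in seconds = 20 / 1000 = 0.02
Loss rate = 1% = 0.01
sqrt(loss) = sqrt(0.01) = 0.1
Throughput (bytes/s) = 1000 / (0.02 * 0.1) = 500000.0000
Throughput (kbps) = 500000.0000 * 8 / 1000 = 4000.000000 -> 4000.00 kbps (2 dp)

4000.00


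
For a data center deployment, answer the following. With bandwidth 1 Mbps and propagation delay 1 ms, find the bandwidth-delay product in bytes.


Given: bandwidth = 1 Mbps, delay = 1 ms
BDP in bits = 1 * 10^6 * 1 / 1000
BDP in bits = 1000
BDP in bytes = 1000 / 8 = 125

125


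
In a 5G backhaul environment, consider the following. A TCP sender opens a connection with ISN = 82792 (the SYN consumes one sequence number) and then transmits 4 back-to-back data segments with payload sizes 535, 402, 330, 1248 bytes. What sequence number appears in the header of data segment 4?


The SYN occupies sequence number ISN = 82792, so the first data byte is ISN + 1 = 82793.
SEQ of data segment i = (ISN + 1) + sum of payload sizes of segments 1..i-1.
Segment 1: SEQ = 82793, payload = 535 bytes
Segment 2: SEQ = 83328, payload = 402 bytes
Segment 3: SEQ = 83730, payload = 330 bytes
Segment 4: SEQ = 84060, payload = 1248 bytes
SEQ of segment 4 = 82793 + 535 + 402 + 330 = 84060

84060


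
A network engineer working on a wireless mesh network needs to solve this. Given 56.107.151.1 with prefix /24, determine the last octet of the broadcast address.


Given: IP = 56.107.151.1, prefix = /24
Host bits = 32 - 24 = 8
Network last octet = 1 AND mask = 0
Host part size = 2^8 - 1 = 255
Broadcast last octet = 0 OR 255 = 255

255


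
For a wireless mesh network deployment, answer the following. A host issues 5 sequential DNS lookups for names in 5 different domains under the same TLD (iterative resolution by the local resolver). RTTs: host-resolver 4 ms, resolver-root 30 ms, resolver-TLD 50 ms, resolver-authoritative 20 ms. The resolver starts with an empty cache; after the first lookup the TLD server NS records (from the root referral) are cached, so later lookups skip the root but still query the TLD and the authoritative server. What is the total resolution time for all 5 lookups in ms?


Lookup 1 (cold cache): local + root + TLD + auth = 4 + 30 + 50 + 20 = 104 ms
Lookups 2..5 (TLD NS cached -> skip root; new domain -> still ask TLD and auth): local + TLD + auth = 4 + 50 + 20 = 74 ms each
Remaining 4 lookups: 4 * 74 = 296 ms
Total = 104 + 296 = 400 ms

400


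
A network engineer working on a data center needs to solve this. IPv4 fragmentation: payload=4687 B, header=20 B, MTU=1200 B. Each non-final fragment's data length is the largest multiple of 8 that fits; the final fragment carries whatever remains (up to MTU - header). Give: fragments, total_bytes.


Max data per non-final fragment = floor((MTU - header)/8)*8 = floor((1200 - 20)/8)*8 = floor(1180/8)*8 = 1176 B
Final fragment needs no 8-byte alignment: it can carry up to MTU - header = 1180 B
Non-final fragments needed = ceil((payload - 1180) / 1176) = ceil(3507/1176) = ceil(2.9821) = 3
Number of fragments = 3 + 1 = 4
Fragment sizes (data): 3 * 1176 B + 1159 B (last, 1159 <= 1180 OK)
Total bytes sent = payload + n_frags * header = 4687 + 4*20 = 4687 + 80 = 4767 B

4, 4767
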